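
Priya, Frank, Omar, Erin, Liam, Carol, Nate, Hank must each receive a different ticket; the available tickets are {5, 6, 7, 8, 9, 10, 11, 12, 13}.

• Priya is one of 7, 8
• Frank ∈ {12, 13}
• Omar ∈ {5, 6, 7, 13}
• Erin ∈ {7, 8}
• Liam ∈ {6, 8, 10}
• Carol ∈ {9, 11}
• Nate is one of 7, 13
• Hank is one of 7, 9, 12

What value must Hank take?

Priya and Erin share exactly the 2 values {7, 8}; by pigeonhole those values go to them, so strike 7, 8 from Omar, Liam, Nate, Hank.
Nate has just one choice, so Nate = 13. Remove 13 from Frank, Omar.
Frank has just one choice, so Frank = 12. Eliminate 12 elsewhere: Hank.
So Hank = 9.

9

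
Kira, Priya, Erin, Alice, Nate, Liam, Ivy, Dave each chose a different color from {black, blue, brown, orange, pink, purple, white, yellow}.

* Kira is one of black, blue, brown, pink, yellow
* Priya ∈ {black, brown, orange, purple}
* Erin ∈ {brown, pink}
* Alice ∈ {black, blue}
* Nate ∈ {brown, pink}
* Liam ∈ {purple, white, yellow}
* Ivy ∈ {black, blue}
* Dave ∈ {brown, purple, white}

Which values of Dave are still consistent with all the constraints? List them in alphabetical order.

purple, white

Among the 8 variables, orange fits only Priya (and all 8 values in {black, blue, brown, orange, pink, purple, white, yellow} must be used), so Priya = orange.
The 2 variables Erin and Nate are confined to {brown, pink}, which locks those values in; drop them from Kira, Dave.
Alice and Ivy share exactly the 2 values {black, blue}; by pigeonhole those values go to them, so strike black, blue from Kira.
That leaves Kira = yellow. Strike yellow from Liam.
No further eliminations apply; Dave can still be any of purple, white.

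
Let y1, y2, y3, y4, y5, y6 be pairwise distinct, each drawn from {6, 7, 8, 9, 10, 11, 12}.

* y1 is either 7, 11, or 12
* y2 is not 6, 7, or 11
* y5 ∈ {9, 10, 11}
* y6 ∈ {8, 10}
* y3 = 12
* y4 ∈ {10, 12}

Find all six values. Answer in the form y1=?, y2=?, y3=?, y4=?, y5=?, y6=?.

y1=7, y2=9, y3=12, y4=10, y5=11, y6=8

y3's domain is down to {12}, so y3 = 12. So y1, y2, y4 can't be 12.
y4 must be 10 (only option left). Strike 10 from y2, y5, y6.
y6 has just one choice, so y6 = 8. Eliminate 8 elsewhere: y2.
y2's domain is down to {9}, so y2 = 9. Eliminate 9 elsewhere: y5.
y5 has just one choice, so y5 = 11. Remove 11 from y1.
That leaves y1 = 7.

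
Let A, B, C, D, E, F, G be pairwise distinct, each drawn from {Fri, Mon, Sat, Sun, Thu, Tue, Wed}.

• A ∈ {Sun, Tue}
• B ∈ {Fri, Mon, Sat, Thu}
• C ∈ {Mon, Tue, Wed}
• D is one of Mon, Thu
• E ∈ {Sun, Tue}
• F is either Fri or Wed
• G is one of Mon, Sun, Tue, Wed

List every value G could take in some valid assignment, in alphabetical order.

The 7 variables draw from only 7 values {Fri, Mon, Sat, Sun, Thu, Tue, Wed}, so each is used; only B can be Sat, hence B = Sat.
The 6 still-open variables draw from only 6 values {Fri, Mon, Sun, Thu, Tue, Wed}, so each is used; only F can be Fri, hence F = Fri.
The 5 still-open variables draw from only 5 values {Mon, Sun, Thu, Tue, Wed}, so each is used; only D can be Thu, hence D = Thu.
The 2 variables A and E are confined to {Sun, Tue}, which locks those values in; drop them from C, G.
No further eliminations apply; G can still be any of Mon, Wed.

Mon, Wed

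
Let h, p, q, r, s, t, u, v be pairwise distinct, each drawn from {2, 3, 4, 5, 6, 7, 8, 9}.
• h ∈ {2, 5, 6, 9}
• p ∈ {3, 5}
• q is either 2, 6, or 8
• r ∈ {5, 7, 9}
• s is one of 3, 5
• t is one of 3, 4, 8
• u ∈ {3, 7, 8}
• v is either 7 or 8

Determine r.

9

The 8 variables draw from only 8 values {2, 3, 4, 5, 6, 7, 8, 9}, so each is used; only t can be 4, hence t = 4.
p and s between them cover only {3, 5} — a naked pair. Remove those values from h, r, u.
u and v between them cover only {7, 8} — a naked pair. Remove those values from q, r.
So r = 9.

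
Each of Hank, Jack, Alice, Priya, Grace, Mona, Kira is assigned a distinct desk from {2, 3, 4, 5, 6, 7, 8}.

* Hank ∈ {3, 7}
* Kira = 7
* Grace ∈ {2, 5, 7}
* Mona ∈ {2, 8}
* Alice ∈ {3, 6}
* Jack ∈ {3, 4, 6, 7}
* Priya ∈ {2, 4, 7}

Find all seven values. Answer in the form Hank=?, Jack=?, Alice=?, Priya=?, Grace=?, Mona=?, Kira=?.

Kira must be 7 (only option left). Remove 7 from Hank, Jack, Priya, Grace.
Hank must be 3 (only option left). Remove 3 from Jack, Alice.
Alice has just one choice, so Alice = 6. So Jack can't be 6.
Jack's domain is down to {4}, so Jack = 4. Strike 4 from Priya.
Priya has just one choice, so Priya = 2. Eliminate 2 elsewhere: Grace, Mona.
Grace must be 5 (only option left).
Mona's domain is down to {8}, so Mona = 8.

Hank=3, Jack=4, Alice=6, Priya=2, Grace=5, Mona=8, Kira=7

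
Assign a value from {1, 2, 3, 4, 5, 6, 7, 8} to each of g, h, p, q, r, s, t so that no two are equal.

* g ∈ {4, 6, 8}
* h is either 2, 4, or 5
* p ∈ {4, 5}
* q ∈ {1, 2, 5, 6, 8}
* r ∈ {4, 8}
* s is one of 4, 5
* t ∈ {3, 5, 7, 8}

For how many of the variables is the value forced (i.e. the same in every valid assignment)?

4

p and s share exactly the 2 values {4, 5}; by pigeonhole those values go to them, so strike 4, 5 from g, h, q, r, t.
h's domain is down to {2}, so h = 2. So q can't be 2.
That leaves r = 8. Strike 8 from g, q, t.
That leaves g = 6. Eliminate 6 elsewhere: q.
q has just one choice, so q = 1.
Determined: g=6, h=2, q=1, r=8. The other variables each still have more than one consistent value. That makes 4.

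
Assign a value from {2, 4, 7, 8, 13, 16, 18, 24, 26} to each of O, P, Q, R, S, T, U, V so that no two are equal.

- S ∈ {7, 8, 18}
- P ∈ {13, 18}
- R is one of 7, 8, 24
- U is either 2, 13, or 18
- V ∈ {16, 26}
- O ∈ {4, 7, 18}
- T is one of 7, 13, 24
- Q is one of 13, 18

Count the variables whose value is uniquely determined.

2

P and Q share exactly the 2 values {13, 18}; by pigeonhole those values go to them, so strike 13, 18 from O, S, T, U.
That leaves U = 2.
The 3 variables R, S, T are confined to {7, 8, 24}, which locks those values in; drop them from O.
O's domain is down to {4}, so O = 4.
Determined: O=4, U=2. The other variables each still have more than one consistent value. That makes 2.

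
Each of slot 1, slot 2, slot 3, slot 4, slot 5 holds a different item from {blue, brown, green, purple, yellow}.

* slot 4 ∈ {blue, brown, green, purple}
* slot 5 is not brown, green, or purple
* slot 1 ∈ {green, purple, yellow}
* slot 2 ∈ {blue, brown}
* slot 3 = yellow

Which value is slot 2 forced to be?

slot 3's domain is down to {yellow}, so slot 3 = yellow. Eliminate yellow elsewhere: slot 1, slot 5.
slot 5 must be blue (only option left). Strike blue from slot 2, slot 4.
So slot 2 = brown.

brown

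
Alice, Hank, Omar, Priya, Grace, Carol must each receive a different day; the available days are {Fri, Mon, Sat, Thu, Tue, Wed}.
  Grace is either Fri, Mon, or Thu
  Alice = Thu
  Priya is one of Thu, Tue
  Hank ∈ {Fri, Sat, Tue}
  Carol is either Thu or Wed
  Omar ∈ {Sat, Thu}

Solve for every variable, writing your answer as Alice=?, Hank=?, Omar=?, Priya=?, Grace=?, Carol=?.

Alice=Thu, Hank=Fri, Omar=Sat, Priya=Tue, Grace=Mon, Carol=Wed

Alice must be Thu (only option left). Strike Thu from Omar, Priya, Grace, Carol.
Omar has just one choice, so Omar = Sat. Eliminate Sat elsewhere: Hank.
Priya has just one choice, so Priya = Tue. Eliminate Tue elsewhere: Hank.
That leaves Carol = Wed.
That leaves Hank = Fri. Remove Fri from Grace.
Grace's domain is down to {Mon}, so Grace = Mon.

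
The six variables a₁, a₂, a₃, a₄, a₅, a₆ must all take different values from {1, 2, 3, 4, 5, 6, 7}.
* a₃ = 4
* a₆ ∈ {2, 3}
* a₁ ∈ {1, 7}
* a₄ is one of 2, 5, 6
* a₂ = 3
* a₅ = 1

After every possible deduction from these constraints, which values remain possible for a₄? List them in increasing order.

a₂'s domain is down to {3}, so a₂ = 3. Eliminate 3 elsewhere: a₆.
a₃'s domain is down to {4}, so a₃ = 4.
a₅ must be 1 (only option left). Strike 1 from a₁.
a₆ must be 2 (only option left). Remove 2 from a₄.
a₁'s domain is down to {7}, so a₁ = 7.
No further eliminations apply; a₄ can still be any of 5, 6.

5, 6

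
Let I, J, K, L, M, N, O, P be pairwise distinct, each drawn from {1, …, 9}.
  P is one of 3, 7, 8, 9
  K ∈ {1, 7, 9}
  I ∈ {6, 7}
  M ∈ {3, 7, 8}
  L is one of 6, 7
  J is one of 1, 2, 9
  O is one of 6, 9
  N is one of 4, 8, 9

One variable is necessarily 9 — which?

The 8 variables together cover exactly {1, 2, 3, 4, 6, 7, 8, 9} — 8 values for 8 variables — and 2 appears only in J's list, so J = 2.
Among the 7 still-open variables, 1 fits only K (and all 7 values in {1, 3, 4, 6, 7, 8, 9} must be used), so K = 1.
The 6 still-open variables draw from only 6 values {3, 4, 6, 7, 8, 9}, so each is used; only N can be 4, hence N = 4.
I and L between them cover only {6, 7} — a naked pair. Remove those values from M, O, P.
So 9 goes to O.

O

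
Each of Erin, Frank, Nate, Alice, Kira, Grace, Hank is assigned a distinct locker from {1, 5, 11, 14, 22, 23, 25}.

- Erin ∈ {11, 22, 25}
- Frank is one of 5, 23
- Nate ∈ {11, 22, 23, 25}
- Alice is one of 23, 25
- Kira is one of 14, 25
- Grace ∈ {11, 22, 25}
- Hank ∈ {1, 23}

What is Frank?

5

The 7 variables draw from only 7 values {1, 5, 11, 14, 22, 23, 25}, so each is used; only Hank can be 1, hence Hank = 1.
Among the 6 still-open variables, 5 fits only Frank (and all 6 values in {5, 11, 14, 22, 23, 25} must be used), so Frank = 5.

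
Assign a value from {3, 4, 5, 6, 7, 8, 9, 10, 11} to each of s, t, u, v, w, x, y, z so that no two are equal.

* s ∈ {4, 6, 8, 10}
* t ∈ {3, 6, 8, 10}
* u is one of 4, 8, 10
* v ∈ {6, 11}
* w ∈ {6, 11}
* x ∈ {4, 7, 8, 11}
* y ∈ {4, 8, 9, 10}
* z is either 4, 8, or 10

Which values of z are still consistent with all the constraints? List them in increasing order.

The 8 variables draw from only 8 values {3, 4, 6, 7, 8, 9, 10, 11}, so each is used; only t can be 3, hence t = 3.
The 7 still-open variables draw from only 7 values {4, 6, 7, 8, 9, 10, 11}, so each is used; only x can be 7, hence x = 7.
The 6 still-open variables draw from only 6 values {4, 6, 8, 9, 10, 11}, so each is used; only y can be 9, hence y = 9.
The 2 variables v and w are confined to {6, 11}, which locks those values in; drop them from s.
No further eliminations apply; z can still be any of 4, 8, 10.

4, 8, 10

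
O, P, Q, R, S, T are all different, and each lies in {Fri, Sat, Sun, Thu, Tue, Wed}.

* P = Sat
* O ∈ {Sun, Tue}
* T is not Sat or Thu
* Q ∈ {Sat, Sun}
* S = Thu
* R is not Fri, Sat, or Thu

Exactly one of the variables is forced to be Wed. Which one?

R

P must be Sat (only option left). Eliminate Sat elsewhere: Q.
Q must be Sun (only option left). Strike Sun from O, R, T.
S's domain is down to {Thu}, so S = Thu.
O must be Tue (only option left). Remove Tue from R, T.
So Wed goes to R.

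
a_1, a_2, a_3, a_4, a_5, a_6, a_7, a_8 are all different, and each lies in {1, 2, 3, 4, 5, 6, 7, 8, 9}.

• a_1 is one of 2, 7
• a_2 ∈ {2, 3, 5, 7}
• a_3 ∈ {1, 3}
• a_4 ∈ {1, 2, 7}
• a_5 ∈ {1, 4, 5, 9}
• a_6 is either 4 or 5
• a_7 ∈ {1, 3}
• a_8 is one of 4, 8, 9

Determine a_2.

5

The 8 variables together cover exactly {1, 2, 3, 4, 5, 7, 8, 9} — 8 values for 8 variables — and 8 appears only in a_8's list, so a_8 = 8.
The 7 still-open variables together cover exactly {1, 2, 3, 4, 5, 7, 9} — 7 values for 7 variables — and 9 appears only in a_5's list, so a_5 = 9.
Among the 6 still-open variables, 4 fits only a_6 (and all 6 values in {1, 2, 3, 4, 5, 7} must be used), so a_6 = 4.
The 5 still-open variables together cover exactly {1, 2, 3, 5, 7} — 5 values for 5 variables — and 5 appears only in a_2's list, so a_2 = 5.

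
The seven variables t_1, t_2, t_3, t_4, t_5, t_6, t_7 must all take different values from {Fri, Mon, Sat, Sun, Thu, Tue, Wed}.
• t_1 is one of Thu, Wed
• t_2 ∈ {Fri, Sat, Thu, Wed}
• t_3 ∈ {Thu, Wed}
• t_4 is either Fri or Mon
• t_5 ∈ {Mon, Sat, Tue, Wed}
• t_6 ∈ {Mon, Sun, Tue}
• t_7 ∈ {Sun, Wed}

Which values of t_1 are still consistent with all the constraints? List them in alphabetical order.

t_1 and t_3 share exactly the 2 values {Thu, Wed}; by pigeonhole those values go to them, so strike Thu, Wed from t_2, t_5, t_7.
t_7's domain is down to {Sun}, so t_7 = Sun. Strike Sun from t_6.
No further eliminations apply; t_1 can still be any of Thu, Wed.

Thu, Wed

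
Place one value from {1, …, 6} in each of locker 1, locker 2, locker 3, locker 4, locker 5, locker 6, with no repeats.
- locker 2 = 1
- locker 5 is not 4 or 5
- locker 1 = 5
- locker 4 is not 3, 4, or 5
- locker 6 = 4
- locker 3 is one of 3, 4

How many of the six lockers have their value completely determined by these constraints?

locker 1's domain is down to {5}, so locker 1 = 5.
locker 2's domain is down to {1}, so locker 2 = 1. Remove 1 from locker 4, locker 5.
locker 6 has just one choice, so locker 6 = 4. Eliminate 4 elsewhere: locker 3.
locker 3's domain is down to {3}, so locker 3 = 3. Remove 3 from locker 5.
Determined: locker 1=5, locker 2=1, locker 3=3, locker 6=4. The other lockers each still have more than one consistent value. That makes 4.

4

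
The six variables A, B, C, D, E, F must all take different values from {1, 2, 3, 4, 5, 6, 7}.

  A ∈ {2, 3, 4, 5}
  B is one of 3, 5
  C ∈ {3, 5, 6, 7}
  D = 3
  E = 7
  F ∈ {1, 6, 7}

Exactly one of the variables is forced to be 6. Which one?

C

D has just one choice, so D = 3. Strike 3 from A, B, C.
E must be 7 (only option left). Remove 7 from C, F.
B must be 5 (only option left). Eliminate 5 elsewhere: A, C.
So 6 goes to C.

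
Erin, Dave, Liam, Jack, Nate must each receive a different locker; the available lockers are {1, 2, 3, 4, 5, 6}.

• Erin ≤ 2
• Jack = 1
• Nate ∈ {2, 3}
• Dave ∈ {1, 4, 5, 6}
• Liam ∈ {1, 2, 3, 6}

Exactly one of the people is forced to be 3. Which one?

Jack has just one choice, so Jack = 1. So Erin, Dave, Liam can't be 1.
Erin has just one choice, so Erin = 2. So Liam, Nate can't be 2.
So 3 goes to Nate.

Nate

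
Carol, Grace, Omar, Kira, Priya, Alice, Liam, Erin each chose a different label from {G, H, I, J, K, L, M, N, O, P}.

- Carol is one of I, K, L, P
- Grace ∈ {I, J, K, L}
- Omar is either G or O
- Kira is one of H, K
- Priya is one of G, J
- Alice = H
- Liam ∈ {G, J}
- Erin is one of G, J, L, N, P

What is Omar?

Alice has just one choice, so Alice = H. So Kira can't be H.
That leaves Kira = K. So Carol, Grace can't be K.
The 2 variables Priya and Liam are confined to {G, J}, which locks those values in; drop them from Grace, Omar, Erin.
So Omar = O.

O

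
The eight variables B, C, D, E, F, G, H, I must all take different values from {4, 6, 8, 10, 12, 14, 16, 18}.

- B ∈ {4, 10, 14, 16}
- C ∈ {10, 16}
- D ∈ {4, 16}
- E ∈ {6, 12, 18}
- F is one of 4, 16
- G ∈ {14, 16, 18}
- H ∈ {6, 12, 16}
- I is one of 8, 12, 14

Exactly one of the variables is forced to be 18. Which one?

G

The 8 variables together cover exactly {4, 6, 8, 10, 12, 14, 16, 18} — 8 values for 8 variables — and 8 appears only in I's list, so I = 8.
The 2 variables D and F are confined to {4, 16}, which locks those values in; drop them from B, C, G, H.
C's domain is down to {10}, so C = 10. Strike 10 from B.
B's domain is down to {14}, so B = 14. Strike 14 from G.
So 18 goes to G.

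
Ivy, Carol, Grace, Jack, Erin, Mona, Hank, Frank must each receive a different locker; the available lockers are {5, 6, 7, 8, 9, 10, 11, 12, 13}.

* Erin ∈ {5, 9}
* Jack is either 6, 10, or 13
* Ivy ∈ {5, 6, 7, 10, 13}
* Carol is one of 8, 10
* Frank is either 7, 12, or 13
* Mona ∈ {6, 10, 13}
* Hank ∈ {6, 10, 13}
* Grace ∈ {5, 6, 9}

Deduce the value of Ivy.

The 8 variables draw from only 8 values {5, 6, 7, 8, 9, 10, 12, 13}, so each is used; only Carol can be 8, hence Carol = 8.
The 7 still-open variables together cover exactly {5, 6, 7, 9, 10, 12, 13} — 7 values for 7 variables — and 12 appears only in Frank's list, so Frank = 12.
The 6 still-open variables together cover exactly {5, 6, 7, 9, 10, 13} — 6 values for 6 variables — and 7 appears only in Ivy's list, so Ivy = 7.

7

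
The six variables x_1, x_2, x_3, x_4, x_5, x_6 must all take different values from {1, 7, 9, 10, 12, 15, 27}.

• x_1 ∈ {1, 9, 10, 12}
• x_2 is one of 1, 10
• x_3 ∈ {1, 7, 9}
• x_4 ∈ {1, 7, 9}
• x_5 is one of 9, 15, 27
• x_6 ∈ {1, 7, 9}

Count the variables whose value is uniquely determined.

2

The 3 variables x_3, x_4, x_6 are confined to {1, 7, 9}, which locks those values in; drop them from x_1, x_2, x_5.
x_2 must be 10 (only option left). Eliminate 10 elsewhere: x_1.
That leaves x_1 = 12.
Determined: x_1=12, x_2=10. The other variables each still have more than one consistent value. That makes 2.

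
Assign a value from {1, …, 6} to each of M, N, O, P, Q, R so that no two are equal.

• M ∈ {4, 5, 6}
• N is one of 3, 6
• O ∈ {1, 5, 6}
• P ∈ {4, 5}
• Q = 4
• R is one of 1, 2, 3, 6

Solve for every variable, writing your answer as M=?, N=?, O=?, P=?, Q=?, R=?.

Q has just one choice, so Q = 4. Strike 4 from M, P.
P must be 5 (only option left). Remove 5 from M, O.
M must be 6 (only option left). So N, O, R can't be 6.
N's domain is down to {3}, so N = 3. So R can't be 3.
O has just one choice, so O = 1. Remove 1 from R.
That leaves R = 2.

M=6, N=3, O=1, P=5, Q=4, R=2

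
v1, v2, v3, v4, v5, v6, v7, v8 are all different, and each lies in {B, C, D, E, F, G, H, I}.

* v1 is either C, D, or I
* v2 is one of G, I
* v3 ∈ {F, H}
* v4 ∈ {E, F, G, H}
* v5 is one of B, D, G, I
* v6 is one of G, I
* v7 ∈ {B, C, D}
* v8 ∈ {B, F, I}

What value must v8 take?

Among the 8 variables, E fits only v4 (and all 8 values in {B, C, D, E, F, G, H, I} must be used), so v4 = E.
The 7 still-open variables together cover exactly {B, C, D, F, G, H, I} — 7 values for 7 variables — and H appears only in v3's list, so v3 = H.
The 6 still-open variables together cover exactly {B, C, D, F, G, I} — 6 values for 6 variables — and F appears only in v8's list, so v8 = F.

F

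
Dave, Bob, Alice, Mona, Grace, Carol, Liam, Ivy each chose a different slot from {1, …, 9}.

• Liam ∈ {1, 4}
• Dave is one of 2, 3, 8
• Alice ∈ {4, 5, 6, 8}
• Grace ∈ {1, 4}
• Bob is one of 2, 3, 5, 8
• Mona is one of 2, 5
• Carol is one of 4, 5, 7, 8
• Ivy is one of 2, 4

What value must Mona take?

5

The 8 variables draw from only 8 values {1, 2, 3, 4, 5, 6, 7, 8}, so each is used; only Alice can be 6, hence Alice = 6.
The 7 still-open variables draw from only 7 values {1, 2, 3, 4, 5, 7, 8}, so each is used; only Carol can be 7, hence Carol = 7.
Grace and Liam between them cover only {1, 4} — a naked pair. Remove those values from Ivy.
Ivy has just one choice, so Ivy = 2. Strike 2 from Dave, Bob, Mona.
So Mona = 5.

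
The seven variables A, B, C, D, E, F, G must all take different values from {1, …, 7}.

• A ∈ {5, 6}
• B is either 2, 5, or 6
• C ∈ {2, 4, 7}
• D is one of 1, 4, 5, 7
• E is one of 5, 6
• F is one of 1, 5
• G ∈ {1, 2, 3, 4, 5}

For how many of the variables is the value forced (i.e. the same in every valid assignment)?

Among the 7 variables, 3 fits only G (and all 7 values in {1, 2, 3, 4, 5, 6, 7} must be used), so G = 3.
A and E between them cover only {5, 6} — a naked pair. Remove those values from B, D, F.
B has just one choice, so B = 2. Strike 2 from C.
F must be 1 (only option left). Remove 1 from D.
Determined: B=2, F=1, G=3. The other variables each still have more than one consistent value. That makes 3.

3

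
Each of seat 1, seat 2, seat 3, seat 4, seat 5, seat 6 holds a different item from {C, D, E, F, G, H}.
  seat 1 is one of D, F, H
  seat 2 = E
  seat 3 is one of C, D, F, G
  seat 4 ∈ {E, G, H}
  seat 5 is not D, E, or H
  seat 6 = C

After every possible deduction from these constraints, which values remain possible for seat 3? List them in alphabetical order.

seat 2 has just one choice, so seat 2 = E. Strike E from seat 4.
seat 6 must be C (only option left). Remove C from seat 3, seat 5.
No further eliminations apply; seat 3 can still be any of D, F, G.

D, F, G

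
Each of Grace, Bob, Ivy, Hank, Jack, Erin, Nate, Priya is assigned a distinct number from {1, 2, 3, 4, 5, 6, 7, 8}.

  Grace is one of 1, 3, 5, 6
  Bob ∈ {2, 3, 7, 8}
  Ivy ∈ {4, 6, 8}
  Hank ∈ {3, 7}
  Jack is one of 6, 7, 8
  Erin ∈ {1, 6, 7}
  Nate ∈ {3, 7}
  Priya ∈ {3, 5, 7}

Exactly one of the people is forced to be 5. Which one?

Priya

Among the 8 variables, 2 fits only Bob (and all 8 values in {1, 2, 3, 4, 5, 6, 7, 8} must be used), so Bob = 2.
The 7 still-open variables together cover exactly {1, 3, 4, 5, 6, 7, 8} — 7 values for 7 variables — and 4 appears only in Ivy's list, so Ivy = 4.
The 6 still-open variables draw from only 6 values {1, 3, 5, 6, 7, 8}, so each is used; only Jack can be 8, hence Jack = 8.
Hank and Nate between them cover only {3, 7} — a naked pair. Remove those values from Grace, Erin, Priya.
So 5 goes to Priya.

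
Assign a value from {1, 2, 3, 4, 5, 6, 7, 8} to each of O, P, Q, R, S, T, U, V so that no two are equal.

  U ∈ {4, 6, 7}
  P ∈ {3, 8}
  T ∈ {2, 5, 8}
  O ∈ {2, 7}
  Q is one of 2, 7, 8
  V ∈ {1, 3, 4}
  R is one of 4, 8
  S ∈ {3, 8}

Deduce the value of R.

Among the 8 variables, 1 fits only V (and all 8 values in {1, 2, 3, 4, 5, 6, 7, 8} must be used), so V = 1.
The 7 still-open variables together cover exactly {2, 3, 4, 5, 6, 7, 8} — 7 values for 7 variables — and 5 appears only in T's list, so T = 5.
The 6 still-open variables draw from only 6 values {2, 3, 4, 6, 7, 8}, so each is used; only U can be 6, hence U = 6.
The 5 still-open variables draw from only 5 values {2, 3, 4, 7, 8}, so each is used; only R can be 4, hence R = 4.

4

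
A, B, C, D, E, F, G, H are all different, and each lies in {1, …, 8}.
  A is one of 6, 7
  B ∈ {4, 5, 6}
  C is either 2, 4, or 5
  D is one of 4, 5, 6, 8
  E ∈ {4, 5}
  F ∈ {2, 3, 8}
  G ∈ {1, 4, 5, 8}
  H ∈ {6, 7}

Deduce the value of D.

8

The 8 variables draw from only 8 values {1, 2, 3, 4, 5, 6, 7, 8}, so each is used; only G can be 1, hence G = 1.
Among the 7 still-open variables, 3 fits only F (and all 7 values in {2, 3, 4, 5, 6, 7, 8} must be used), so F = 3.
The 6 still-open variables draw from only 6 values {2, 4, 5, 6, 7, 8}, so each is used; only C can be 2, hence C = 2.
The 5 still-open variables together cover exactly {4, 5, 6, 7, 8} — 5 values for 5 variables — and 8 appears only in D's list, so D = 8.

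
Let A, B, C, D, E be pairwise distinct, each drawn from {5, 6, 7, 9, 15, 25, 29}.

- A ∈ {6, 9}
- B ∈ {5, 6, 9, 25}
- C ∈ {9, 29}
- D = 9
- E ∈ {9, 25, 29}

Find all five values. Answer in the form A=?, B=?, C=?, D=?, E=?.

D has just one choice, so D = 9. Strike 9 from A, B, C, E.
A has just one choice, so A = 6. Eliminate 6 elsewhere: B.
C must be 29 (only option left). Remove 29 from E.
E has just one choice, so E = 25. Strike 25 from B.
B has just one choice, so B = 5.

A=6, B=5, C=29, D=9, E=25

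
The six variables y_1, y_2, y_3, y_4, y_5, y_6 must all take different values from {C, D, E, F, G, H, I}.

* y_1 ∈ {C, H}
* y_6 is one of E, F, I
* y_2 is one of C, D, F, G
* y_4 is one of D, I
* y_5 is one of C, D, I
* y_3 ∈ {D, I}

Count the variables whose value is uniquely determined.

y_3 and y_4 share exactly the 2 values {D, I}; by pigeonhole those values go to them, so strike D, I from y_2, y_5, y_6.
That leaves y_5 = C. Strike C from y_1, y_2.
That leaves y_1 = H.
Determined: y_1=H, y_5=C. The other variables each still have more than one consistent value. That makes 2.

2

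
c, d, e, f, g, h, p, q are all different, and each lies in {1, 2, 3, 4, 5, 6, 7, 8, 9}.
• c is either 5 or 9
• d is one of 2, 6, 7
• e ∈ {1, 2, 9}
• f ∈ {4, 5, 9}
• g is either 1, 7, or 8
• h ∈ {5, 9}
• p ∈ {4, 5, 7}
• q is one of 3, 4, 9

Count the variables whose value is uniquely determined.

The 2 variables c and h are confined to {5, 9}, which locks those values in; drop them from e, f, p, q.
f has just one choice, so f = 4. So p, q can't be 4.
p's domain is down to {7}, so p = 7. So d, g can't be 7.
q's domain is down to {3}, so q = 3.
Determined: f=4, p=7, q=3. The other variables each still have more than one consistent value. That makes 3.

3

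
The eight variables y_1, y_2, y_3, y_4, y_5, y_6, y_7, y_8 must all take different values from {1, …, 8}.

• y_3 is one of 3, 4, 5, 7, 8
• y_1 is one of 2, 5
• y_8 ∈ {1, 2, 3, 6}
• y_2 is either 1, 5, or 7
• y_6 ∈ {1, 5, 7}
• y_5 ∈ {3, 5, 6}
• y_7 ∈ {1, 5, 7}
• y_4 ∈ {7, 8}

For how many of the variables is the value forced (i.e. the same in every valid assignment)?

3

Among the 8 variables, 4 fits only y_3 (and all 8 values in {1, 2, 3, 4, 5, 6, 7, 8} must be used), so y_3 = 4.
Among the 7 still-open variables, 8 fits only y_4 (and all 7 values in {1, 2, 3, 5, 6, 7, 8} must be used), so y_4 = 8.
The 3 variables y_2, y_6, y_7 are confined to {1, 5, 7}, which locks those values in; drop them from y_1, y_5, y_8.
That leaves y_1 = 2. Strike 2 from y_8.
Determined: y_1=2, y_3=4, y_4=8. The other variables each still have more than one consistent value. That makes 3.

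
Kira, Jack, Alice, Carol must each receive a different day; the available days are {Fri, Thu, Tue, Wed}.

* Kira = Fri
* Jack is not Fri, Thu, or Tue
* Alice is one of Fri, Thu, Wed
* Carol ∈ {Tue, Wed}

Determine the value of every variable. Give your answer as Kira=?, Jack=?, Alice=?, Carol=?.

Kira=Fri, Jack=Wed, Alice=Thu, Carol=Tue

Kira must be Fri (only option left). Strike Fri from Alice.
Jack must be Wed (only option left). So Alice, Carol can't be Wed.
Alice's domain is down to {Thu}, so Alice = Thu.
Carol's domain is down to {Tue}, so Carol = Tue.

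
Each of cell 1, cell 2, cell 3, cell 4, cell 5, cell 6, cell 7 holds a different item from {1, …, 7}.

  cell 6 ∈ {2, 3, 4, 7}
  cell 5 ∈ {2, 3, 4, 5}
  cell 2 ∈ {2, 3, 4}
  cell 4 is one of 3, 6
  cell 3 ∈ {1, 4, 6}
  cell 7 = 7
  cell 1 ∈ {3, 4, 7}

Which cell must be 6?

cell 4

cell 7 must be 7 (only option left). Eliminate 7 elsewhere: cell 1, cell 6.
The 6 still-open variables together cover exactly {1, 2, 3, 4, 5, 6} — 6 values for 6 variables — and 1 appears only in cell 3's list, so cell 3 = 1.
Among the 5 still-open variables, 5 fits only cell 5 (and all 5 values in {2, 3, 4, 5, 6} must be used), so cell 5 = 5.
The 4 still-open variables draw from only 4 values {2, 3, 4, 6}, so each is used; only cell 4 can be 6, hence cell 4 = 6.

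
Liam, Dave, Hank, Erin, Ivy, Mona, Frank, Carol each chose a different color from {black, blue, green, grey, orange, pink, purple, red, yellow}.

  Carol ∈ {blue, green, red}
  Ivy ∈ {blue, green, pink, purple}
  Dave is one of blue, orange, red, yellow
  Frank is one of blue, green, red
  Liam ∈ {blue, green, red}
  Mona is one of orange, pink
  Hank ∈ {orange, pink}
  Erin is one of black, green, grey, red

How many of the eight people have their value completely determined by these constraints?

Hank and Mona between them cover only {orange, pink} — a naked pair. Remove those values from Dave, Ivy.
Liam, Frank, Carol share exactly the 3 values {blue, green, red}; by pigeonhole those values go to them, so strike blue, green, red from Dave, Erin, Ivy.
Dave has just one choice, so Dave = yellow.
Ivy's domain is down to {purple}, so Ivy = purple.
Determined: Dave=yellow, Ivy=purple. The other people each still have more than one consistent value. That makes 2.

2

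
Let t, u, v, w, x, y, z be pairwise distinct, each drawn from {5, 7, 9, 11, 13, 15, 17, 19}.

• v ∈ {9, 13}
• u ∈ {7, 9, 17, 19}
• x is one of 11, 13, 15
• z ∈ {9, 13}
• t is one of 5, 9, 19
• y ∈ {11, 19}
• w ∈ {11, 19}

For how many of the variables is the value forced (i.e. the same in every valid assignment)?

2

v and z between them cover only {9, 13} — a naked pair. Remove those values from t, u, x.
w and y share exactly the 2 values {11, 19}; by pigeonhole those values go to them, so strike 11, 19 from t, u, x.
t has just one choice, so t = 5.
x's domain is down to {15}, so x = 15.
Determined: t=5, x=15. The other variables each still have more than one consistent value. That makes 2.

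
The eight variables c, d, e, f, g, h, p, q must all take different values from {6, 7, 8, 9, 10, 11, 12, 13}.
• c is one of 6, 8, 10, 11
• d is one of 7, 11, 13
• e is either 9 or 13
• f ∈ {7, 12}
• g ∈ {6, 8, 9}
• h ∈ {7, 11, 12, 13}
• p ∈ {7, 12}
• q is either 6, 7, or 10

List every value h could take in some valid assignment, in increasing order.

The 2 variables f and p are confined to {7, 12}, which locks those values in; drop them from d, h, q.
d and h share exactly the 2 values {11, 13}; by pigeonhole those values go to them, so strike 11, 13 from c, e.
e must be 9 (only option left). So g can't be 9.
No further eliminations apply; h can still be any of 11, 13.

11, 13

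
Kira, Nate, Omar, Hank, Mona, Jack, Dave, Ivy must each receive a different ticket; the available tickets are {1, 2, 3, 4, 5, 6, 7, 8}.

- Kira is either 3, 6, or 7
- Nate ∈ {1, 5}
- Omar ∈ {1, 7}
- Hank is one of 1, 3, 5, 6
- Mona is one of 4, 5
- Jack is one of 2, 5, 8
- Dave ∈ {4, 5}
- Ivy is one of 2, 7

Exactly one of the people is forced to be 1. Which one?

Nate

Among the 8 variables, 8 fits only Jack (and all 8 values in {1, 2, 3, 4, 5, 6, 7, 8} must be used), so Jack = 8.
The 7 still-open variables draw from only 7 values {1, 2, 3, 4, 5, 6, 7}, so each is used; only Ivy can be 2, hence Ivy = 2.
Mona and Dave between them cover only {4, 5} — a naked pair. Remove those values from Nate, Hank.
So 1 goes to Nate.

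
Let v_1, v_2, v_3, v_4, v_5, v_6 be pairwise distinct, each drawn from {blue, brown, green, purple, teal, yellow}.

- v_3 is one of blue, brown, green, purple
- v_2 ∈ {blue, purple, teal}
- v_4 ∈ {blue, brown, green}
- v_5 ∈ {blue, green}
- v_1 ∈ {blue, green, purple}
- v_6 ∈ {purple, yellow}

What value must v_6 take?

yellow

Among the 6 variables, teal fits only v_2 (and all 6 values in {blue, brown, green, purple, teal, yellow} must be used), so v_2 = teal.
Among the 5 still-open variables, yellow fits only v_6 (and all 5 values in {blue, brown, green, purple, yellow} must be used), so v_6 = yellow.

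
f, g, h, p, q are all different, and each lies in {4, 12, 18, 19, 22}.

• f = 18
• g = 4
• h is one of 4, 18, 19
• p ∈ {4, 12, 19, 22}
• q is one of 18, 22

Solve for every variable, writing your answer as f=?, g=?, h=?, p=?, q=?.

f has just one choice, so f = 18. Eliminate 18 elsewhere: h, q.
g has just one choice, so g = 4. Strike 4 from h, p.
h's domain is down to {19}, so h = 19. So p can't be 19.
q must be 22 (only option left). Strike 22 from p.
p has just one choice, so p = 12.

f=18, g=4, h=19, p=12, q=22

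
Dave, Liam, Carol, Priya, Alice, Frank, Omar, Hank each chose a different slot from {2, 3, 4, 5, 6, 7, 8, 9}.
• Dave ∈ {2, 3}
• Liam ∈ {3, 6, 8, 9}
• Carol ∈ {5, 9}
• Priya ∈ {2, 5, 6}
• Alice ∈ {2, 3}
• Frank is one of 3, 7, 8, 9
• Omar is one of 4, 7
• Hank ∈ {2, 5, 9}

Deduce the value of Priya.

The 8 variables draw from only 8 values {2, 3, 4, 5, 6, 7, 8, 9}, so each is used; only Omar can be 4, hence Omar = 4.
The 7 still-open variables draw from only 7 values {2, 3, 5, 6, 7, 8, 9}, so each is used; only Frank can be 7, hence Frank = 7.
The 6 still-open variables draw from only 6 values {2, 3, 5, 6, 8, 9}, so each is used; only Liam can be 8, hence Liam = 8.
Among the 5 still-open variables, 6 fits only Priya (and all 5 values in {2, 3, 5, 6, 9} must be used), so Priya = 6.

6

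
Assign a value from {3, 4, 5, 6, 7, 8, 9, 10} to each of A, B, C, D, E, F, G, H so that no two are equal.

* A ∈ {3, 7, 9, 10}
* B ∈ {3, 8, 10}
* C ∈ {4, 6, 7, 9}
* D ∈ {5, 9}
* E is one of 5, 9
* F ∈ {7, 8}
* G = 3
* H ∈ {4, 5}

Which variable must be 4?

H

G must be 3 (only option left). Eliminate 3 elsewhere: A, B.
Among the 7 still-open variables, 6 fits only C (and all 7 values in {4, 5, 6, 7, 8, 9, 10} must be used), so C = 6.
Among the 6 still-open variables, 4 fits only H (and all 6 values in {4, 5, 7, 8, 9, 10} must be used), so H = 4.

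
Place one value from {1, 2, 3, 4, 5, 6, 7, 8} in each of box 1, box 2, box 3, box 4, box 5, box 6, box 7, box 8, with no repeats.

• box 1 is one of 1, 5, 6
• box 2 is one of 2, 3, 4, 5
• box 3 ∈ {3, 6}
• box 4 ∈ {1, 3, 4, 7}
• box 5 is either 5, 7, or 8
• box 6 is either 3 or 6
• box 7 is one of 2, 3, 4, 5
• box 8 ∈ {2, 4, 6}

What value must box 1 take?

1

The 8 variables together cover exactly {1, 2, 3, 4, 5, 6, 7, 8} — 8 values for 8 variables — and 8 appears only in box 5's list, so box 5 = 8.
The 7 still-open variables together cover exactly {1, 2, 3, 4, 5, 6, 7} — 7 values for 7 variables — and 7 appears only in box 4's list, so box 4 = 7.
Among the 6 still-open variables, 1 fits only box 1 (and all 6 values in {1, 2, 3, 4, 5, 6} must be used), so box 1 = 1.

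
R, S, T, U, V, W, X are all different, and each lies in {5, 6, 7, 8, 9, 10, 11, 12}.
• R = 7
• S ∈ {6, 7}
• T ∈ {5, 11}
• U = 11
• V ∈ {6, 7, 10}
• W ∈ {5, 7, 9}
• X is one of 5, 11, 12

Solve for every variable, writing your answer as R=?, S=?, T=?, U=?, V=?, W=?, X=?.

R's domain is down to {7}, so R = 7. Remove 7 from S, V, W.
That leaves S = 6. Eliminate 6 elsewhere: V.
U has just one choice, so U = 11. Eliminate 11 elsewhere: T, X.
V must be 10 (only option left).
T must be 5 (only option left). Remove 5 from W, X.
W's domain is down to {9}, so W = 9.
X has just one choice, so X = 12.

R=7, S=6, T=5, U=11, V=10, W=9, X=12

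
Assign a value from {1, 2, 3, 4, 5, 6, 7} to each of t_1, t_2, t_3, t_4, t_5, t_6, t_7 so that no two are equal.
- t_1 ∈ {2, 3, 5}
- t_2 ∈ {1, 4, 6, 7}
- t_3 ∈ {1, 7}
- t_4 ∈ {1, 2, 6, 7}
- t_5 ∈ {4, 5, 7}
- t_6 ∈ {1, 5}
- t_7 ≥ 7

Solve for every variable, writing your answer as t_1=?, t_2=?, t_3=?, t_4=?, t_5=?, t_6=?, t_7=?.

t_7's domain is down to {7}, so t_7 = 7. Eliminate 7 elsewhere: t_2, t_3, t_4, t_5.
t_3 has just one choice, so t_3 = 1. Strike 1 from t_2, t_4, t_6.
t_6 must be 5 (only option left). Eliminate 5 elsewhere: t_1, t_5.
t_5's domain is down to {4}, so t_5 = 4. So t_2 can't be 4.
t_2 must be 6 (only option left). Remove 6 from t_4.
t_4 has just one choice, so t_4 = 2. Strike 2 from t_1.
That leaves t_1 = 3.

t_1=3, t_2=6, t_3=1, t_4=2, t_5=4, t_6=5, t_7=7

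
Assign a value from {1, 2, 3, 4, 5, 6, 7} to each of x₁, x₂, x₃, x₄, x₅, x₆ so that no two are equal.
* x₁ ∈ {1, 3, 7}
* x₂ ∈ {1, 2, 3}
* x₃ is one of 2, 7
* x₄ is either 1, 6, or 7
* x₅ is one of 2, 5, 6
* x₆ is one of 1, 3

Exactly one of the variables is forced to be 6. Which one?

x₄

The 6 variables together cover exactly {1, 2, 3, 5, 6, 7} — 6 values for 6 variables — and 5 appears only in x₅'s list, so x₅ = 5.
Among the 5 still-open variables, 6 fits only x₄ (and all 5 values in {1, 2, 3, 6, 7} must be used), so x₄ = 6.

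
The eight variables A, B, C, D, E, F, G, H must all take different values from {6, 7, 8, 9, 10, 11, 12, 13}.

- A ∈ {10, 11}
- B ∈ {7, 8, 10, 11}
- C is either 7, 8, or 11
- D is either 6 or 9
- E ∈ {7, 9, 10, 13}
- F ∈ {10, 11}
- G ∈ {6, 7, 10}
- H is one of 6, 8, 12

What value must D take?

9

Among the 8 variables, 12 fits only H (and all 8 values in {6, 7, 8, 9, 10, 11, 12, 13} must be used), so H = 12.
Among the 7 still-open variables, 13 fits only E (and all 7 values in {6, 7, 8, 9, 10, 11, 13} must be used), so E = 13.
Among the 6 still-open variables, 9 fits only D (and all 6 values in {6, 7, 8, 9, 10, 11} must be used), so D = 9.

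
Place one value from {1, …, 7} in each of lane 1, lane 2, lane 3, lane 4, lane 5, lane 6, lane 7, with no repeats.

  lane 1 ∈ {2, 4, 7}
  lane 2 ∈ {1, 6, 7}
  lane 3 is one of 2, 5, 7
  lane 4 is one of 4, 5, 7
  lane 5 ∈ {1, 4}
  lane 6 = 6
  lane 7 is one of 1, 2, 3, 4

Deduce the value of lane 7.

lane 6 must be 6 (only option left). Remove 6 from lane 2.
The 6 still-open variables draw from only 6 values {1, 2, 3, 4, 5, 7}, so each is used; only lane 7 can be 3, hence lane 7 = 3.

3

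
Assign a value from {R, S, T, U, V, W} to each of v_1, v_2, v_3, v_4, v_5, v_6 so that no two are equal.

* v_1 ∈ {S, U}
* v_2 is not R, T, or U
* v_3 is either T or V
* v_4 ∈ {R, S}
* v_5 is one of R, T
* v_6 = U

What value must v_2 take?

v_6's domain is down to {U}, so v_6 = U. So v_1 can't be U.
v_1 has just one choice, so v_1 = S. Eliminate S elsewhere: v_2, v_4.
v_4 must be R (only option left). Eliminate R elsewhere: v_5.
That leaves v_5 = T. Strike T from v_3.
v_3's domain is down to {V}, so v_3 = V. Strike V from v_2.
So v_2 = W.

W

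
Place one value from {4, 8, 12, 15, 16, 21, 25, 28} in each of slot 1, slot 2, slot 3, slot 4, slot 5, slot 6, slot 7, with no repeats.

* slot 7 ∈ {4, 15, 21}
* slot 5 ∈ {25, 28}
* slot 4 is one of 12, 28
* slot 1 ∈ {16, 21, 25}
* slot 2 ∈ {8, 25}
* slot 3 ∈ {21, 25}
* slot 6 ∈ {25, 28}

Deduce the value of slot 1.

The 2 variables slot 5 and slot 6 are confined to {25, 28}, which locks those values in; drop them from slot 1, slot 2, slot 3, slot 4.
slot 2 must be 8 (only option left).
That leaves slot 3 = 21. So slot 1, slot 7 can't be 21.
So slot 1 = 16.

16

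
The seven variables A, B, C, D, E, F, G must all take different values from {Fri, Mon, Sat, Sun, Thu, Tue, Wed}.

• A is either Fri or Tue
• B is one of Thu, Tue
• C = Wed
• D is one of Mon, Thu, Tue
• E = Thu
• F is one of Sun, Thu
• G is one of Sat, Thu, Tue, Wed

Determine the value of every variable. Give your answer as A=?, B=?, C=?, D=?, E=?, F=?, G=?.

C has just one choice, so C = Wed. Strike Wed from G.
E has just one choice, so E = Thu. So B, D, F, G can't be Thu.
F must be Sun (only option left).
B's domain is down to {Tue}, so B = Tue. Remove Tue from A, D, G.
D's domain is down to {Mon}, so D = Mon.
G must be Sat (only option left).
A's domain is down to {Fri}, so A = Fri.

A=Fri, B=Tue, C=Wed, D=Mon, E=Thu, F=Sun, G=Sat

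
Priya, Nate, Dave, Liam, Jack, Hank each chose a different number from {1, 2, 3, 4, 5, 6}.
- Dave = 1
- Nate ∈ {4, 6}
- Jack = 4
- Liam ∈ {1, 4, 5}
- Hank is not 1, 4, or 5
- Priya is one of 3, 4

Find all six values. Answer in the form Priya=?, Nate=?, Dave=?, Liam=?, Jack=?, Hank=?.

Priya=3, Nate=6, Dave=1, Liam=5, Jack=4, Hank=2

Dave has just one choice, so Dave = 1. Remove 1 from Liam.
Jack's domain is down to {4}, so Jack = 4. Eliminate 4 elsewhere: Priya, Nate, Liam.
Priya's domain is down to {3}, so Priya = 3. Eliminate 3 elsewhere: Hank.
Nate must be 6 (only option left). Remove 6 from Hank.
Liam must be 5 (only option left).
That leaves Hank = 2.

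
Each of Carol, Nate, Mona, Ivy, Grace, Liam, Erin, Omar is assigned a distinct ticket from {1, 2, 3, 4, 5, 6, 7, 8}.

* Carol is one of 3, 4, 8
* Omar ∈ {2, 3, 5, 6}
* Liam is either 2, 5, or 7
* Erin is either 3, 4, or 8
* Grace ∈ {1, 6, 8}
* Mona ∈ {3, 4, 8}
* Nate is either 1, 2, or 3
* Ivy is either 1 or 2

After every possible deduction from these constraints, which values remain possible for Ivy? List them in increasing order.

The 8 variables together cover exactly {1, 2, 3, 4, 5, 6, 7, 8} — 8 values for 8 variables — and 7 appears only in Liam's list, so Liam = 7.
Among the 7 still-open variables, 5 fits only Omar (and all 7 values in {1, 2, 3, 4, 5, 6, 8} must be used), so Omar = 5.
Among the 6 still-open variables, 6 fits only Grace (and all 6 values in {1, 2, 3, 4, 6, 8} must be used), so Grace = 6.
Carol, Mona, Erin between them cover only {3, 4, 8} — a naked triple. Remove those values from Nate.
No further eliminations apply; Ivy can still be any of 1, 2.

1, 2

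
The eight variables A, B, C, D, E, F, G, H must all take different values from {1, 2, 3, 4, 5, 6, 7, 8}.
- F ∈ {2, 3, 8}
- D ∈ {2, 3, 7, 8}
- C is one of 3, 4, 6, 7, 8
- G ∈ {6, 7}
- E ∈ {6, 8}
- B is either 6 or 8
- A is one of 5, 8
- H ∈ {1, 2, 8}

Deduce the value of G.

The 8 variables together cover exactly {1, 2, 3, 4, 5, 6, 7, 8} — 8 values for 8 variables — and 1 appears only in H's list, so H = 1.
Among the 7 still-open variables, 4 fits only C (and all 7 values in {2, 3, 4, 5, 6, 7, 8} must be used), so C = 4.
The 6 still-open variables together cover exactly {2, 3, 5, 6, 7, 8} — 6 values for 6 variables — and 5 appears only in A's list, so A = 5.
The 2 variables B and E are confined to {6, 8}, which locks those values in; drop them from D, F, G.
So G = 7.

7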